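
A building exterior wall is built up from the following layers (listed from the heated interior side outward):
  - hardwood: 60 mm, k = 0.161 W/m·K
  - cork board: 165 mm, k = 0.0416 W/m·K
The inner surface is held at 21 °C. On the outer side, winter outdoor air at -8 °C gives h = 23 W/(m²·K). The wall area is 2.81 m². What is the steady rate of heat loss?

Q ≈ 18.6 W

Treating each layer as a thermal resistance in series:
R_hardwood = L/(kA) = 0.06/(0.161×2.81) = 0.1326 K/W
R_cork board = L/(kA) = 0.165/(0.0416×2.81) = 1.412 K/W
R_outer film = 1/(h_o·A) = 1/(23×2.81) = 0.01547 K/W
R_total = 1.56 K/W
Q = ΔT / R_total = 29 / 1.56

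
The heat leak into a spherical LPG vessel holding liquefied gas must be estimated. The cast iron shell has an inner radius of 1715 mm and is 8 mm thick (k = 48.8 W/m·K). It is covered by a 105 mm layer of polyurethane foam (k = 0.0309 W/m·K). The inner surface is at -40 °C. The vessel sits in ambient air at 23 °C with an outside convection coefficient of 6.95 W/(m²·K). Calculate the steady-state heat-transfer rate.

For a spherical shell R = (1/r₁ − 1/r₂)/(4πk); film R = 1/(h·4πr²). In series:
R_cast iron shell = (1/1.715 − 1/1.723)/(4π×48.8) = 4.415×10^-6 K/W
R_polyurethane foam = (1/1.723 − 1/1.828)/(4π×0.0309) = 0.08585 K/W
R_outer film = 1/(h·4πr_o²) = 1/(6.95×4π×1.828²) = 0.003427 K/W
R_total = 0.08928 K/W
Q = ΔT/R_total = 63/0.08928

Q ≈ 706 W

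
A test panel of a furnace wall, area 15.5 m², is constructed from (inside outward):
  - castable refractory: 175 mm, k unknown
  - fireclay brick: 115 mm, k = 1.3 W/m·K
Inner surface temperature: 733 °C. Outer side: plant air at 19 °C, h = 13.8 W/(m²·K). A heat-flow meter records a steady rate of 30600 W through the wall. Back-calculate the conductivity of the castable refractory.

Using the resistance-network approach (series):
R_fireclay brick = L/(kA) = 0.115/(1.3×15.5) = 0.005707 K/W
R_outer film = 1/(h_o·A) = 1/(13.8×15.5) = 0.004675 K/W
Sum of known resistances R_other = 0.01038 K/W
Total R = ΔT/Q = 714/30600 = 0.02333 K/W
R_castable refractory = R_total − R_other = 0.01295 K/W
k = L/(R·A) = 0.175/(0.01295×15.5)

k ≈ 0.872 W/(m·K)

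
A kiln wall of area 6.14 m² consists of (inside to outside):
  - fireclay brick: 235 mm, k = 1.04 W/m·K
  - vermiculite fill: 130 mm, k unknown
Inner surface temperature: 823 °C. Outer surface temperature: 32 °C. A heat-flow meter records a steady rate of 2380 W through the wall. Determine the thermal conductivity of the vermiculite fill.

Treating each layer as a thermal resistance in series:
R_fireclay brick = L/(kA) = 0.235/(1.04×6.14) = 0.0368 K/W
Sum of known resistances R_other = 0.0368 K/W
Total R = ΔT/Q = 791/2380 = 0.3324 K/W
R_vermiculite fill = R_total − R_other = 0.2956 K/W
k = L/(R·A) = 0.13/(0.2956×6.14)

k ≈ 0.0716 W/(m·K)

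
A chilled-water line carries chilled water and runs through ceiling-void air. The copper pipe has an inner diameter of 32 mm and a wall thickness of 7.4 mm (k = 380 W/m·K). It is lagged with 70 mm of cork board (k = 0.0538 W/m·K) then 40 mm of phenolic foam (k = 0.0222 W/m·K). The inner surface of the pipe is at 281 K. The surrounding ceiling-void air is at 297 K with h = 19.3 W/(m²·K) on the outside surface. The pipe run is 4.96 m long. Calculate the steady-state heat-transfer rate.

Q ≈ 11.8 W

Radial resistances (cylindrical: R_cond = ln(r_o/r_i)/(2πkL), R_conv = 1/(h·2πrL)):
R_copper pipe wall = ln(23.4/16)/(2π×380×4.96) = 3.21×10^-5 K/W
R_cork board = ln(93.4/23.4)/(2π×0.0538×4.96) = 0.8255 K/W
R_phenolic foam = ln(133.4/93.4)/(2π×0.0222×4.96) = 0.5152 K/W
R_outer film = 1/(h_o·2πr_oL) = 1/(19.3×2π×0.1334×4.96) = 0.01246 K/W
R_total = 1.353 K/W
Q = ΔT/R_total = 16/1.353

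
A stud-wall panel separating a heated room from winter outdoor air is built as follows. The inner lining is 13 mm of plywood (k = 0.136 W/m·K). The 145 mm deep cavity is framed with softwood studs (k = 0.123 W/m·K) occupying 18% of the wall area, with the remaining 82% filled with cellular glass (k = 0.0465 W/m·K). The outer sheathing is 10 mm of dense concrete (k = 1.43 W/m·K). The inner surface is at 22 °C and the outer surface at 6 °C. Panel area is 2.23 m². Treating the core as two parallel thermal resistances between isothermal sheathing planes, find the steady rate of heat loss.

Sheathing layers in series; stud and cavity paths in parallel between them.
R_inner = 0.013/(0.136×2.23) = 0.04286 K/W
R_stud  = 0.145/(0.123×0.18×2.23) = 2.937 K/W
R_cav   = 0.145/(0.0465×0.82×2.23) = 1.705 K/W
1/R_core = 1/R_stud + 1/R_cav → R_core = 1.079 K/W
R_outer = 0.01/(1.43×2.23) = 0.003136 K/W
R_total = 1.125 K/W
Q = ΔT/R_total = 16/1.125

Q ≈ 14.2 W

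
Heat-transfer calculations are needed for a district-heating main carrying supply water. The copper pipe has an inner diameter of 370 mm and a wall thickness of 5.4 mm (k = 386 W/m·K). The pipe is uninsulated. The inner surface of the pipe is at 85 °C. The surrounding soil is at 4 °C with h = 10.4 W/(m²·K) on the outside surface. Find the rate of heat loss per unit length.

q′ ≈ 1010 W/m

Cylindrical conduction, so R = ln(r₂/r₁)/(2πkL) per layer, in series:
R_copper pipe wall = ln(190.4/185)/(2π×386×1) = 1.186×10^-5 K/W
R_outer film = 1/(h_o·2πr_oL) = 1/(10.4×2π×0.1904×1) = 0.08037 K/W
R_total = 0.08039 K/W
Q = ΔT/R_total = 81/0.08039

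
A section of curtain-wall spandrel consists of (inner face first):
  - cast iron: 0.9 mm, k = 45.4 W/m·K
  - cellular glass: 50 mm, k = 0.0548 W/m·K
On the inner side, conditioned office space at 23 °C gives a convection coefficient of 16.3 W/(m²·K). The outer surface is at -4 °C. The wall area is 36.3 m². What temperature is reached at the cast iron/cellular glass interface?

T ≈ 21.3 °C

Model the wall as resistances in series:
R_inner film = 1/(h_i·A) = 1/(16.3×36.3) = 0.00169 K/W
R_cast iron = L/(kA) = 0.0009/(45.4×36.3) = 5.461×10^-7 K/W
R_cellular glass = L/(kA) = 0.05/(0.0548×36.3) = 0.02514 K/W
R_total = 0.02683 K/W;  Q = ΔT/R_total = 27/0.02683 = 1006 W
T_interface = T_inner − Q·ΣR(inner→interface) = 23 − 1010×0.001691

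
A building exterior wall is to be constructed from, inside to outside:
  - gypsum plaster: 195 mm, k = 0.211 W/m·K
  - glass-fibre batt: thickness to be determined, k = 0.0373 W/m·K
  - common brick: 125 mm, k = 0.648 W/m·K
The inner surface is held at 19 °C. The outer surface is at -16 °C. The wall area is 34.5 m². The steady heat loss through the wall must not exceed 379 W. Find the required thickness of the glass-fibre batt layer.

Series thermal resistances:
R_gypsum plaster = L/(kA) = 0.195/(0.211×34.5) = 0.02679 K/W
R_common brick = L/(kA) = 0.125/(0.648×34.5) = 0.005591 K/W
Sum of the known resistances R_other = 0.03238 K/W
Required total resistance R_tot = ΔT/Q_allow = 35/379 = 0.09235 K/W
R_glass-fibre batt = R_tot − R_other = 0.05997 K/W
L = R·k·A = 0.05997×0.0373×34.5

L ≈ 77.2 mm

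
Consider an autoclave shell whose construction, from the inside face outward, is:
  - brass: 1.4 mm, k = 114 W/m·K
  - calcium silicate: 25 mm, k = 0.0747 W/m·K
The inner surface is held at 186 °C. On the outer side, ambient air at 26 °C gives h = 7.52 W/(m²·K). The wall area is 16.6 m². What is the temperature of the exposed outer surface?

Model the wall as resistances in series:
R_brass = L/(kA) = 0.0014/(114×16.6) = 7.398×10^-7 K/W
R_calcium silicate = L/(kA) = 0.025/(0.0747×16.6) = 0.02016 K/W
R_outer film = 1/(h_o·A) = 1/(7.52×16.6) = 0.008011 K/W
R_total = 0.02817 K/W;  Q = ΔT/R_total = 160/0.02817 = 5679 W
T_interface = T_inner − Q·ΣR(inner→interface) = 186 − 5680×0.02016

T ≈ 71.5 °C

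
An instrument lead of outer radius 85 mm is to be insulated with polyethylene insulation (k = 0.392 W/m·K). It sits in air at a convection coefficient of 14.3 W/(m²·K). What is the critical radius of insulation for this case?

r_cr ≈ 27.4 mm

For a cylinder r_cr = k/h = 0.392/14.3
r_cr = 27.4 mm; since the bare radius (85 mm) is above r_cr, any added insulation will reduce heat loss.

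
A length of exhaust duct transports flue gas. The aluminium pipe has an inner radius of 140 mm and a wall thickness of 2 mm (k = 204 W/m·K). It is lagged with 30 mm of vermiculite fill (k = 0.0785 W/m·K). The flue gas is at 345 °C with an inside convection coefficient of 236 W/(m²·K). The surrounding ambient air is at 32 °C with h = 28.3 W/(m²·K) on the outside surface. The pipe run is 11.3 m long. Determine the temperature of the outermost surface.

T ≈ 56 °C

For a radial system each layer contributes R = ln(r_out/r_in)/(2πkL); films add R = 1/(hA).
R_inner film = 1/(h_i·2πr₁L) = 1/(236×2π×0.14×11.3) = 4.263×10^-4 K/W
R_aluminium pipe wall = ln(142/140)/(2π×204×11.3) = 9.793×10^-7 K/W
R_vermiculite fill = ln(172/142)/(2π×0.0785×11.3) = 0.03439 K/W
R_outer film = 1/(h_o·2πr_oL) = 1/(28.3×2π×0.172×11.3) = 0.002894 K/W
R_total = 0.03771 K/W
Q = ΔT/R_total = 313/0.03771
Q = 8300 W
T_interface = T_inner − Q·ΣR(inner→interface) = 345 − 8300×0.03482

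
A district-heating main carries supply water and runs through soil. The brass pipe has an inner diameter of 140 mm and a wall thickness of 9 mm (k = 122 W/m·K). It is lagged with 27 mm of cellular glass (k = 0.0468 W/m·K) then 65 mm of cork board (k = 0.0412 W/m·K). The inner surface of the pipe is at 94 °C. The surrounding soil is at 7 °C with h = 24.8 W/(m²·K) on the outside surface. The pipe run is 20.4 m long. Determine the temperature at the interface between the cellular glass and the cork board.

Cylindrical conduction, so R = ln(r₂/r₁)/(2πkL) per layer, in series:
R_brass pipe wall = ln(79/70)/(2π×122×20.4) = 7.735×10^-6 K/W
R_cellular glass = ln(106/79)/(2π×0.0468×20.4) = 0.04901 K/W
R_cork board = ln(171/106)/(2π×0.0412×20.4) = 0.09056 K/W
R_outer film = 1/(h_o·2πr_oL) = 1/(24.8×2π×0.171×20.4) = 0.00184 K/W
R_total = 0.1414 K/W
Q = ΔT/R_total = 87/0.1414
Q = 615 W
T_interface = T_inner − Q·ΣR(inner→interface) = 94 − 615×0.04902

T ≈ 63.8 °C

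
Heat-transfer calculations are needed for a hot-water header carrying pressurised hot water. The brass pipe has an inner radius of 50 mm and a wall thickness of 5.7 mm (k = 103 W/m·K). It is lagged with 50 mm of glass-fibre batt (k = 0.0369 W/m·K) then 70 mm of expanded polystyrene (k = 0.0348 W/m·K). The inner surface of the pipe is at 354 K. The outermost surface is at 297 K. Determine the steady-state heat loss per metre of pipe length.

q′ ≈ 11.2 W/m

Cylindrical conduction, so R = ln(r₂/r₁)/(2πkL) per layer, in series:
R_brass pipe wall = ln(55.7/50)/(2π×103×1) = 1.668×10^-4 K/W
R_glass-fibre batt = ln(105.7/55.7)/(2π×0.0369×1) = 2.763 K/W
R_expanded polystyrene = ln(175.7/105.7)/(2π×0.0348×1) = 2.324 K/W
R_total = 5.087 K/W
Q = ΔT/R_total = 57/5.087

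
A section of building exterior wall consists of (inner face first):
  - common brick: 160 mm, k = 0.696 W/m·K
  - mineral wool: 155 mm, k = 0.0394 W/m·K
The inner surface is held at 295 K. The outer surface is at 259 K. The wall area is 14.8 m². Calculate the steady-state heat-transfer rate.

Series thermal resistances:
R_common brick = L/(kA) = 0.16/(0.696×14.8) = 0.01553 K/W
R_mineral wool = L/(kA) = 0.155/(0.0394×14.8) = 0.2658 K/W
R_total = 0.2813 K/W
Q = ΔT / R_total = 36 / 0.2813

Q ≈ 128 W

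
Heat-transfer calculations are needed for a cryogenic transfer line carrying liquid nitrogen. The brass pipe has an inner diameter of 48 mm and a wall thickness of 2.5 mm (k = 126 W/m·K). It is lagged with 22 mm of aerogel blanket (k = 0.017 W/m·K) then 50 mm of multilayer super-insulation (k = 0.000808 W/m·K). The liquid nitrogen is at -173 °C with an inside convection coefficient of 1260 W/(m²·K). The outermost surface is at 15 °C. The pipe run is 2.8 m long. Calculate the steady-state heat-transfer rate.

Cylindrical conduction, so R = ln(r₂/r₁)/(2πkL) per layer, in series:
R_inner film = 1/(h_i·2πr₁L) = 1/(1260×2π×0.024×2.8) = 0.00188 K/W
R_brass pipe wall = ln(26.5/24)/(2π×126×2.8) = 4.47×10^-5 K/W
R_aerogel blanket = ln(48.5/26.5)/(2π×0.017×2.8) = 2.021 K/W
R_multilayer super-insulation = ln(98.5/48.5)/(2π×0.000808×2.8) = 49.84 K/W
R_total = 51.86 K/W
Q = ΔT/R_total = 188/51.86

Q ≈ 3.62 W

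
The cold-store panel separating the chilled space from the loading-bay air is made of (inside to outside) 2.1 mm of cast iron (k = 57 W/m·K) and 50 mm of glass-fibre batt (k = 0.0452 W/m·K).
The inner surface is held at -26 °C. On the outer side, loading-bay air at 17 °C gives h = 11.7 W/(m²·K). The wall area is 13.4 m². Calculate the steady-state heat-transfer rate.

Series thermal resistances:
R_cast iron = L/(kA) = 0.0021/(57×13.4) = 2.749×10^-6 K/W
R_glass-fibre batt = L/(kA) = 0.05/(0.0452×13.4) = 0.08255 K/W
R_outer film = 1/(h_o·A) = 1/(11.7×13.4) = 0.006378 K/W
R_total = 0.08893 K/W
Q = ΔT / R_total = 43 / 0.08893

Q ≈ 484 W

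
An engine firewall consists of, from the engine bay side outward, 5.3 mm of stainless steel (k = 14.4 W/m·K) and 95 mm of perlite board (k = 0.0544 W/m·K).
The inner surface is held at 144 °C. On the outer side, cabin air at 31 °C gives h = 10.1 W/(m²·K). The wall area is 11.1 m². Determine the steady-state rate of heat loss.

Treating each layer as a thermal resistance in series:
R_stainless steel = L/(kA) = 0.0053/(14.4×11.1) = 3.316×10^-5 K/W
R_perlite board = L/(kA) = 0.095/(0.0544×11.1) = 0.1573 K/W
R_outer film = 1/(h_o·A) = 1/(10.1×11.1) = 0.00892 K/W
R_total = 0.1663 K/W
Q = ΔT / R_total = 113 / 0.1663

Q ≈ 680 W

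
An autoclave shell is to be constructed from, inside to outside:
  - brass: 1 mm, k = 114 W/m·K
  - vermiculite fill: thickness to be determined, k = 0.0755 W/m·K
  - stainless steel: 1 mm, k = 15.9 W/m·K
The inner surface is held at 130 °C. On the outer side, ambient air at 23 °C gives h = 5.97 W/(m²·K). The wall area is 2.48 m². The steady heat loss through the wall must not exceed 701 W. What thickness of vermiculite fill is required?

Series thermal resistances:
R_brass = L/(kA) = 0.001/(114×2.48) = 3.537×10^-6 K/W
R_stainless steel = L/(kA) = 0.001/(15.9×2.48) = 2.536×10^-5 K/W
R_outer film = 1/(h_o·A) = 1/(5.97×2.48) = 0.06754 K/W
Sum of the known resistances R_other = 0.06757 K/W
Required total resistance R_tot = ΔT/Q_allow = 107/701 = 0.1526 K/W
R_vermiculite fill = R_tot − R_other = 0.08507 K/W
L = R·k·A = 0.08507×0.0755×2.48

L ≈ 15.9 mm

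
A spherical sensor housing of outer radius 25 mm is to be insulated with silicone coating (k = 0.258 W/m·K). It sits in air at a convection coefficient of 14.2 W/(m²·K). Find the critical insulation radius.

For a sphere r_cr = 2k/h = 2×0.258/14.2
r_cr = 36.3 mm; since the bare radius (25 mm) is below r_cr, adding a thin layer of insulation will *increase* heat loss.

r_cr ≈ 36.3 mm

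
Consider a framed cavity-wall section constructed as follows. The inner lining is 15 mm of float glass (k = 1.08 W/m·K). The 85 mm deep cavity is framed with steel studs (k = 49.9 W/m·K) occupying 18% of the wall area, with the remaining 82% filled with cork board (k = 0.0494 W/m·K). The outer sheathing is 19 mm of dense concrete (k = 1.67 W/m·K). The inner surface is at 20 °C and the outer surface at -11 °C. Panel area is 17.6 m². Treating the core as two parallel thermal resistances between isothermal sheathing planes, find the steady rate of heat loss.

Q ≈ 15700 W

Sheathing layers in series; stud and cavity paths in parallel between them.
R_inner = 0.015/(1.08×17.6) = 7.891×10^-4 K/W
R_stud  = 0.085/(49.9×0.18×17.6) = 5.377×10^-4 K/W
R_cav   = 0.085/(0.0494×0.82×17.6) = 0.1192 K/W
1/R_core = 1/R_stud + 1/R_cav → R_core = 5.353×10^-4 K/W
R_outer = 0.019/(1.67×17.6) = 6.464×10^-4 K/W
R_total = 0.001971 K/W
Q = ΔT/R_total = 31/0.001971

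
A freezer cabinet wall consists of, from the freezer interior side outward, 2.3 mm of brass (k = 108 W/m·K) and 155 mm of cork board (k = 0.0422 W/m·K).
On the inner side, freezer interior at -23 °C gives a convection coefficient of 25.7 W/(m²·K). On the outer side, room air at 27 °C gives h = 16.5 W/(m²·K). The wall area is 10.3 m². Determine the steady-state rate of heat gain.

Q ≈ 137 W

Treating each layer as a thermal resistance in series:
R_inner film = 1/(h_i·A) = 1/(25.7×10.3) = 0.003778 K/W
R_brass = L/(kA) = 0.0023/(108×10.3) = 2.068×10^-6 K/W
R_cork board = L/(kA) = 0.155/(0.0422×10.3) = 0.3566 K/W
R_outer film = 1/(h_o·A) = 1/(16.5×10.3) = 0.005884 K/W
R_total = 0.3663 K/W
Q = ΔT / R_total = 50 / 0.3663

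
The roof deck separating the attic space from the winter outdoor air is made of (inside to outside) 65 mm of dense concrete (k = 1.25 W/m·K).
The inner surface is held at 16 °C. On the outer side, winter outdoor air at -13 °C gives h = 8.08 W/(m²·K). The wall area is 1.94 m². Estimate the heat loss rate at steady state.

Model the wall as resistances in series:
R_dense concrete = L/(kA) = 0.065/(1.25×1.94) = 0.0268 K/W
R_outer film = 1/(h_o·A) = 1/(8.08×1.94) = 0.0638 K/W
R_total = 0.0906 K/W
Q = ΔT / R_total = 29 / 0.0906

Q ≈ 320 W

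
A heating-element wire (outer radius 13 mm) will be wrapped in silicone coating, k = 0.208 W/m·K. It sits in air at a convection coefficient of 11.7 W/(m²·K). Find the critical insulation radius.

For a cylinder r_cr = k/h = 0.208/11.7
r_cr = 17.8 mm; since the bare radius (13 mm) is below r_cr, adding a thin layer of insulation will *increase* heat loss.

r_cr ≈ 17.8 mm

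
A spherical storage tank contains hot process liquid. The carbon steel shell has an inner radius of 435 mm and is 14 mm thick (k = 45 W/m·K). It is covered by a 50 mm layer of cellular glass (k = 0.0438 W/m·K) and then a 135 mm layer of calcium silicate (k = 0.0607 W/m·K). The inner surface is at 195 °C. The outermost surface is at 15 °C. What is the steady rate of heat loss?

For a spherical shell R = (1/r₁ − 1/r₂)/(4πk); film R = 1/(h·4πr²). In series:
R_carbon steel shell = (1/0.435 − 1/0.449)/(4π×45) = 1.268×10^-4 K/W
R_cellular glass = (1/0.449 − 1/0.499)/(4π×0.0438) = 0.4055 K/W
R_calcium silicate = (1/0.499 − 1/0.634)/(4π×0.0607) = 0.5594 K/W
R_total = 0.965 K/W
Q = ΔT/R_total = 180/0.965

Q ≈ 187 W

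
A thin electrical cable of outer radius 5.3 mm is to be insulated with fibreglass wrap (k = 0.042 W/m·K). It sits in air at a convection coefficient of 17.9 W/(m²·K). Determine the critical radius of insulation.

r_cr ≈ 2.35 mm

For a cylinder r_cr = k/h = 0.042/17.9
r_cr = 2.35 mm; since the bare radius (5.3 mm) is above r_cr, any added insulation will reduce heat loss.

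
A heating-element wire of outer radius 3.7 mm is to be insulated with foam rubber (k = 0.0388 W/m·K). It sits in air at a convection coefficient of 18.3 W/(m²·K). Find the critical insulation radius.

For a cylinder r_cr = k/h = 0.0388/18.3
r_cr = 2.12 mm; since the bare radius (3.7 mm) is above r_cr, any added insulation will reduce heat loss.

r_cr ≈ 2.12 mm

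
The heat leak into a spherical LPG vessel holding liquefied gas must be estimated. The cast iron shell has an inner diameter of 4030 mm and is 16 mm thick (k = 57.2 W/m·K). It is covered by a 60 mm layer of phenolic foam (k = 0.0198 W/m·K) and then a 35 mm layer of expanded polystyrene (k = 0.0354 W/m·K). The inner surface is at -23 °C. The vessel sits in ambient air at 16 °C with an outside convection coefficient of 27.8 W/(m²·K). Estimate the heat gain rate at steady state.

Q ≈ 519 W

For a spherical shell R = (1/r₁ − 1/r₂)/(4πk); film R = 1/(h·4πr²). In series:
R_cast iron shell = (1/2.015 − 1/2.031)/(4π×57.2) = 5.439×10^-6 K/W
R_phenolic foam = (1/2.031 − 1/2.091)/(4π×0.0198) = 0.05678 K/W
R_expanded polystyrene = (1/2.091 − 1/2.126)/(4π×0.0354) = 0.0177 K/W
R_outer film = 1/(h·4πr_o²) = 1/(27.8×4π×2.126²) = 6.333×10^-4 K/W
R_total = 0.07512 K/W
Q = ΔT/R_total = 39/0.07512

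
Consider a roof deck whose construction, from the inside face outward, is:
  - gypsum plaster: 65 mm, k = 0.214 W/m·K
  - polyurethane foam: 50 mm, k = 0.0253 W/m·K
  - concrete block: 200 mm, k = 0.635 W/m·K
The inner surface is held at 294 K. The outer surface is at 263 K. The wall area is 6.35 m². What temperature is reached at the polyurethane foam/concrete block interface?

T ≈ 267 K

Thermal resistances in series:
R_gypsum plaster = L/(kA) = 0.065/(0.214×6.35) = 0.04783 K/W
R_polyurethane foam = L/(kA) = 0.05/(0.0253×6.35) = 0.3112 K/W
R_concrete block = L/(kA) = 0.2/(0.635×6.35) = 0.0496 K/W
R_total = 0.4087 K/W;  Q = ΔT/R_total = 31/0.4087 = 75.86 W
T_interface = T_inner − Q·ΣR(inner→interface) = 294 − 75.9×0.3591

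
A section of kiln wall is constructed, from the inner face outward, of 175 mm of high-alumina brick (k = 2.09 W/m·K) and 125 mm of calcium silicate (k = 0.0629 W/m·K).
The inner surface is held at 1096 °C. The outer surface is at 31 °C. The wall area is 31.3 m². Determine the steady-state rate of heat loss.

Q ≈ 16100 W

Using the resistance-network approach (series):
R_high-alumina brick = L/(kA) = 0.175/(2.09×31.3) = 0.002675 K/W
R_calcium silicate = L/(kA) = 0.125/(0.0629×31.3) = 0.06349 K/W
R_total = 0.06617 K/W
Q = ΔT / R_total = 1065 / 0.06617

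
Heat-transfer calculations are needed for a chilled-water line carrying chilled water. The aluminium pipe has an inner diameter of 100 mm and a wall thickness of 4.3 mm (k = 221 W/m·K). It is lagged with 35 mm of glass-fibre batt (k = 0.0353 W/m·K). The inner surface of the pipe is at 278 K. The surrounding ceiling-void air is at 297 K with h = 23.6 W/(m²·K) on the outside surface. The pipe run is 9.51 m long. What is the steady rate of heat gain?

Q ≈ 77.9 W

Radial resistances (cylindrical: R_cond = ln(r_o/r_i)/(2πkL), R_conv = 1/(h·2πrL)):
R_aluminium pipe wall = ln(54.3/50)/(2π×221×9.51) = 6.248×10^-6 K/W
R_glass-fibre batt = ln(89.3/54.3)/(2π×0.0353×9.51) = 0.2359 K/W
R_outer film = 1/(h_o·2πr_oL) = 1/(23.6×2π×0.0893×9.51) = 0.007941 K/W
R_total = 0.2438 K/W
Q = ΔT/R_total = 19/0.2438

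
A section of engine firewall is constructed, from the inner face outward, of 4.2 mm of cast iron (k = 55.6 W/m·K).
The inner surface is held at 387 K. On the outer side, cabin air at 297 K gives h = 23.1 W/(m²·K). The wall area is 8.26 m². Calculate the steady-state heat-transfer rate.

Q ≈ 17100 W

Series thermal resistances:
R_cast iron = L/(kA) = 0.0042/(55.6×8.26) = 9.145×10^-6 K/W
R_outer film = 1/(h_o·A) = 1/(23.1×8.26) = 0.005241 K/W
R_total = 0.00525 K/W
Q = ΔT / R_total = 90 / 0.00525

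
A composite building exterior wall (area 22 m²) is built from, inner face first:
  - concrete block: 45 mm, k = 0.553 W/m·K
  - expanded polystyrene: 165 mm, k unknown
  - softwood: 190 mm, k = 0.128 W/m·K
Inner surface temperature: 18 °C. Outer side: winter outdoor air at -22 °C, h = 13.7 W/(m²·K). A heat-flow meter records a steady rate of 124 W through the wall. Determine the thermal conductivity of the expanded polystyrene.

Model the wall as resistances in series:
R_concrete block = L/(kA) = 0.045/(0.553×22) = 0.003699 K/W
R_softwood = L/(kA) = 0.19/(0.128×22) = 0.06747 K/W
R_outer film = 1/(h_o·A) = 1/(13.7×22) = 0.003318 K/W
Sum of known resistances R_other = 0.07449 K/W
Total R = ΔT/Q = 40/124 = 0.3226 K/W
R_expanded polystyrene = R_total − R_other = 0.2481 K/W
k = L/(R·A) = 0.165/(0.2481×22)

k ≈ 0.0302 W/(m·K)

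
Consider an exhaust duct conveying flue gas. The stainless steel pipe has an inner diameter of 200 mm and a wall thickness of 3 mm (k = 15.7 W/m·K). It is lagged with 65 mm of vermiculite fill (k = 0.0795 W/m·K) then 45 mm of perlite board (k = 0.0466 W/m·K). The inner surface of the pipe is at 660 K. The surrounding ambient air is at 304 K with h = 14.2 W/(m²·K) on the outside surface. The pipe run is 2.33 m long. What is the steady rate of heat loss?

Treating each annulus and film as a series resistance:
R_stainless steel pipe wall = ln(103/100)/(2π×15.7×2.33) = 1.286×10^-4 K/W
R_vermiculite fill = ln(168/103)/(2π×0.0795×2.33) = 0.4204 K/W
R_perlite board = ln(213/168)/(2π×0.0466×2.33) = 0.3479 K/W
R_outer film = 1/(h_o·2πr_oL) = 1/(14.2×2π×0.213×2.33) = 0.02258 K/W
R_total = 0.7909 K/W
Q = ΔT/R_total = 356/0.7909

Q ≈ 450 W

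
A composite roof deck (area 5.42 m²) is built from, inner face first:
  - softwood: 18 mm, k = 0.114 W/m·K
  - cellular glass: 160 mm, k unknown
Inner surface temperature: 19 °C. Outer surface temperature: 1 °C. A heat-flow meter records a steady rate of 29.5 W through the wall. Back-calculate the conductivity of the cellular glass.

k ≈ 0.0508 W/(m·K)

Thermal resistances in series:
R_softwood = L/(kA) = 0.018/(0.114×5.42) = 0.02913 K/W
Sum of known resistances R_other = 0.02913 K/W
Total R = ΔT/Q = 18/29.5 = 0.6102 K/W
R_cellular glass = R_total − R_other = 0.581 K/W
k = L/(R·A) = 0.16/(0.581×5.42)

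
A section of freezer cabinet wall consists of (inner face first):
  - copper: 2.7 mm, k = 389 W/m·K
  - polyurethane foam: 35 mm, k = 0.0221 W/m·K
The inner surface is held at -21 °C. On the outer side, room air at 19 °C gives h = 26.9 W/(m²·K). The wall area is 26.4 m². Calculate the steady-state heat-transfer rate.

Thermal resistances in series:
R_copper = L/(kA) = 0.0027/(389×26.4) = 2.629×10^-7 K/W
R_polyurethane foam = L/(kA) = 0.035/(0.0221×26.4) = 0.05999 K/W
R_outer film = 1/(h_o·A) = 1/(26.9×26.4) = 0.001408 K/W
R_total = 0.0614 K/W
Q = ΔT / R_total = 40 / 0.0614

Q ≈ 651 W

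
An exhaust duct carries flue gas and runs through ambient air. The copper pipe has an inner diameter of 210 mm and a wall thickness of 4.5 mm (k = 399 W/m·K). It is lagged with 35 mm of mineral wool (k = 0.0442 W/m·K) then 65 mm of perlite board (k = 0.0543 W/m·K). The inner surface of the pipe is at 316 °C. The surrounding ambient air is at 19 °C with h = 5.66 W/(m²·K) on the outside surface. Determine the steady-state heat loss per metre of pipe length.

Treating each annulus and film as a series resistance:
R_copper pipe wall = ln(109.5/105)/(2π×399×1) = 1.674×10^-5 K/W
R_mineral wool = ln(144.5/109.5)/(2π×0.0442×1) = 0.9987 K/W
R_perlite board = ln(209.5/144.5)/(2π×0.0543×1) = 1.089 K/W
R_outer film = 1/(h_o·2πr_oL) = 1/(5.66×2π×0.2095×1) = 0.1342 K/W
R_total = 2.222 K/W
Q = ΔT/R_total = 297/2.222

q′ ≈ 134 W/m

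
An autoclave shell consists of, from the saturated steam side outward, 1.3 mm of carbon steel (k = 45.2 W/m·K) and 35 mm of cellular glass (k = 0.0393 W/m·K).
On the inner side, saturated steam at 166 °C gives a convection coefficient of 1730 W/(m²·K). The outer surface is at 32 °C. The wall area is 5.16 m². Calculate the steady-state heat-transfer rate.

Q ≈ 776 W

Treating each layer as a thermal resistance in series:
R_inner film = 1/(h_i·A) = 1/(1730×5.16) = 1.12×10^-4 K/W
R_carbon steel = L/(kA) = 0.0013/(45.2×5.16) = 5.574×10^-6 K/W
R_cellular glass = L/(kA) = 0.035/(0.0393×5.16) = 0.1726 K/W
R_total = 0.1727 K/W
Q = ΔT / R_total = 134 / 0.1727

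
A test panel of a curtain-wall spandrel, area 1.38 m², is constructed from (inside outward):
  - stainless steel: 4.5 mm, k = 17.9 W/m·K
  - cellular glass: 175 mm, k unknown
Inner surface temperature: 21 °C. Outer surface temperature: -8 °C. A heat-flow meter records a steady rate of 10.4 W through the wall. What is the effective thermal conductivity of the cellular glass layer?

k ≈ 0.0455 W/(m·K)

Thermal resistances in series:
R_stainless steel = L/(kA) = 0.0045/(17.9×1.38) = 1.822×10^-4 K/W
Sum of known resistances R_other = 1.822×10^-4 K/W
Total R = ΔT/Q = 29/10.4 = 2.788 K/W
R_cellular glass = R_total − R_other = 2.788 K/W
k = L/(R·A) = 0.175/(2.788×1.38)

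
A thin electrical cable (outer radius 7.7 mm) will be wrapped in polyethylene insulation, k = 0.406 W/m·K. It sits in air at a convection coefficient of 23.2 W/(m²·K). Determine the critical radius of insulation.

r_cr ≈ 17.5 mm

For a cylinder r_cr = k/h = 0.406/23.2
r_cr = 17.5 mm; since the bare radius (7.7 mm) is below r_cr, adding a thin layer of insulation will *increase* heat loss.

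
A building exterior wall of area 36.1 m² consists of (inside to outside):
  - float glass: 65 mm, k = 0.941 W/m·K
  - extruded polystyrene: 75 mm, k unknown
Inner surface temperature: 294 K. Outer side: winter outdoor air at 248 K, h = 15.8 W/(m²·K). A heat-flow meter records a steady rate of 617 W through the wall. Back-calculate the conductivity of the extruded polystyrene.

k ≈ 0.0293 W/(m·K)

Model the wall as resistances in series:
R_float glass = L/(kA) = 0.065/(0.941×36.1) = 0.001913 K/W
R_outer film = 1/(h_o·A) = 1/(15.8×36.1) = 0.001753 K/W
Sum of known resistances R_other = 0.003667 K/W
Total R = ΔT/Q = 46/617 = 0.07455 K/W
R_extruded polystyrene = R_total − R_other = 0.07089 K/W
k = L/(R·A) = 0.075/(0.07089×36.1)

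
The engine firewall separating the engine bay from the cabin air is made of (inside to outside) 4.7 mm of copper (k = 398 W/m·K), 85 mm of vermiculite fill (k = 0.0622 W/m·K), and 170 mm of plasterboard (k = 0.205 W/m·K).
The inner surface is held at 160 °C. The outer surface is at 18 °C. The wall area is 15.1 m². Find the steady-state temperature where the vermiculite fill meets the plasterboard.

T ≈ 71.6 °C

Thermal resistances in series:
R_copper = L/(kA) = 0.0047/(398×15.1) = 7.821×10^-7 K/W
R_vermiculite fill = L/(kA) = 0.085/(0.0622×15.1) = 0.0905 K/W
R_plasterboard = L/(kA) = 0.17/(0.205×15.1) = 0.05492 K/W
R_total = 0.1454 K/W;  Q = ΔT/R_total = 142/0.1454 = 976.5 W
T_interface = T_inner − Q·ΣR(inner→interface) = 160 − 976×0.0905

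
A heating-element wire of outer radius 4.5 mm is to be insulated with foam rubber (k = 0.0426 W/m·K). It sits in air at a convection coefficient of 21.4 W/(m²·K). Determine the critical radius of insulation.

r_cr ≈ 1.99 mm

For a cylinder r_cr = k/h = 0.0426/21.4
r_cr = 1.99 mm; since the bare radius (4.5 mm) is above r_cr, any added insulation will reduce heat loss.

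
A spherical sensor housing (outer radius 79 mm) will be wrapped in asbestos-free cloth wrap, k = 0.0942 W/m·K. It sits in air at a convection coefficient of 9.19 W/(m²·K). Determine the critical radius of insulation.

For a sphere r_cr = 2k/h = 2×0.0942/9.19
r_cr = 20.5 mm; since the bare radius (79 mm) is above r_cr, any added insulation will reduce heat loss.

r_cr ≈ 20.5 mm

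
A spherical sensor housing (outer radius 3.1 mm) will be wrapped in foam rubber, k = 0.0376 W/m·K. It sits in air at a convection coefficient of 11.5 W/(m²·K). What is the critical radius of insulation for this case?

For a sphere r_cr = 2k/h = 2×0.0376/11.5
r_cr = 6.54 mm; since the bare radius (3.1 mm) is below r_cr, adding a thin layer of insulation will *increase* heat loss.

r_cr ≈ 6.54 mm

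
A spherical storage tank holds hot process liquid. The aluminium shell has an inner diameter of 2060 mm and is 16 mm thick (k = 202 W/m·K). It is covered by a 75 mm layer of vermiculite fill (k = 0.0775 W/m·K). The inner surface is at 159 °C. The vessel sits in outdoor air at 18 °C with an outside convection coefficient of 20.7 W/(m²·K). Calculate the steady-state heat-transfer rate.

Q ≈ 2050 W

Radial (spherical) resistances in series:
R_aluminium shell = (1/1.03 − 1/1.046)/(4π×202) = 5.85×10^-6 K/W
R_vermiculite fill = (1/1.046 − 1/1.121)/(4π×0.0775) = 0.06568 K/W
R_outer film = 1/(h·4πr_o²) = 1/(20.7×4π×1.121²) = 0.003059 K/W
R_total = 0.06874 K/W
Q = ΔT/R_total = 141/0.06874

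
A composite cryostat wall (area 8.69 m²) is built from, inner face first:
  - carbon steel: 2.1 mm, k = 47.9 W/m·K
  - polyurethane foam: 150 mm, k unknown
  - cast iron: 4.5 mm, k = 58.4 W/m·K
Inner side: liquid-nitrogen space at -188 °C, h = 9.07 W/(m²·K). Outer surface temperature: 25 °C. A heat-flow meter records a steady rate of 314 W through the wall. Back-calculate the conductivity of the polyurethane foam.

k ≈ 0.0259 W/(m·K)

Using the resistance-network approach (series):
R_inner film = 1/(h_i·A) = 1/(9.07×8.69) = 0.01269 K/W
R_carbon steel = L/(kA) = 0.0021/(47.9×8.69) = 5.045×10^-6 K/W
R_cast iron = L/(kA) = 0.0045/(58.4×8.69) = 8.867×10^-6 K/W
Sum of known resistances R_other = 0.0127 K/W
Total R = ΔT/Q = 213/314 = 0.6783 K/W
R_polyurethane foam = R_total − R_other = 0.6656 K/W
k = L/(R·A) = 0.15/(0.6656×8.69)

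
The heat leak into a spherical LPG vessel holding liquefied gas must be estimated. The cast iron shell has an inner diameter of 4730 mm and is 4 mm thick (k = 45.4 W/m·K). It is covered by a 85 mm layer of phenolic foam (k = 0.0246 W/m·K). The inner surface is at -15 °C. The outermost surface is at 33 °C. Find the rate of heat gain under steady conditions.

Radial (spherical) resistances in series:
R_cast iron shell = (1/2.365 − 1/2.369)/(4π×45.4) = 1.251×10^-6 K/W
R_phenolic foam = (1/2.369 − 1/2.454)/(4π×0.0246) = 0.0473 K/W
R_total = 0.0473 K/W
Q = ΔT/R_total = 48/0.0473

Q ≈ 1010 W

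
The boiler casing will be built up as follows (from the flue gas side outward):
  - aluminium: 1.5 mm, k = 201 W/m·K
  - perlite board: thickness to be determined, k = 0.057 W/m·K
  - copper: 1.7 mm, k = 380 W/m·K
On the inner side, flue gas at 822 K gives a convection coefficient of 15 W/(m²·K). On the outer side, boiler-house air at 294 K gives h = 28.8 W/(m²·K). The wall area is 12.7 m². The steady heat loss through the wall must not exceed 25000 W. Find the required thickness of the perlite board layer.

Thermal resistances in series:
R_inner film = 1/(h_i·A) = 1/(15×12.7) = 0.005249 K/W
R_aluminium = L/(kA) = 0.0015/(201×12.7) = 5.876×10^-7 K/W
R_copper = L/(kA) = 0.0017/(380×12.7) = 3.523×10^-7 K/W
R_outer film = 1/(h_o·A) = 1/(28.8×12.7) = 0.002734 K/W
Sum of the known resistances R_other = 0.007984 K/W
Required total resistance R_tot = ΔT/Q_allow = 528/25000 = 0.02112 K/W
R_perlite board = R_tot − R_other = 0.01314 K/W
L = R·k·A = 0.01314×0.057×12.7

L ≈ 9.51 mm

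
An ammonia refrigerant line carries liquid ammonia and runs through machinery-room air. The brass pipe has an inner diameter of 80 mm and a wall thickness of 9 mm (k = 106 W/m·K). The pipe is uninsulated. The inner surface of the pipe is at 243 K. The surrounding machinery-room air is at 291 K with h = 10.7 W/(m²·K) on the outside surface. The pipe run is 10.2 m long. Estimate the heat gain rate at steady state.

Per-layer cylindrical resistances, series-summed:
R_brass pipe wall = ln(49/40)/(2π×106×10.2) = 2.987×10^-5 K/W
R_outer film = 1/(h_o·2πr_oL) = 1/(10.7×2π×0.049×10.2) = 0.02976 K/W
R_total = 0.02979 K/W
Q = ΔT/R_total = 48/0.02979

Q ≈ 1610 W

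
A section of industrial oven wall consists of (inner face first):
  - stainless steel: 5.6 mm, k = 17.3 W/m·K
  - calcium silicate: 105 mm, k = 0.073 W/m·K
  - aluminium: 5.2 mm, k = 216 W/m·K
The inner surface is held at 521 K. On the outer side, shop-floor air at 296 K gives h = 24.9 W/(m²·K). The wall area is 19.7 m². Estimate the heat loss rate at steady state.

Q ≈ 3000 W

Thermal resistances in series:
R_stainless steel = L/(kA) = 0.0056/(17.3×19.7) = 1.643×10^-5 K/W
R_calcium silicate = L/(kA) = 0.105/(0.073×19.7) = 0.07301 K/W
R_aluminium = L/(kA) = 0.0052/(216×19.7) = 1.222×10^-6 K/W
R_outer film = 1/(h_o·A) = 1/(24.9×19.7) = 0.002039 K/W
R_total = 0.07507 K/W
Q = ΔT / R_total = 225 / 0.07507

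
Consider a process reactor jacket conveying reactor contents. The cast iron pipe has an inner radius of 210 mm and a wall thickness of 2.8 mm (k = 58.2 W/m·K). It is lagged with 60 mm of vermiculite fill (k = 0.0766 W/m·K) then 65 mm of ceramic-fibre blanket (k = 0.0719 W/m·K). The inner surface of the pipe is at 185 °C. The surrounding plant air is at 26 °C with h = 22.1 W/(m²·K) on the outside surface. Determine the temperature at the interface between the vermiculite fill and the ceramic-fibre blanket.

Treating each annulus and film as a series resistance:
R_cast iron pipe wall = ln(212.8/210)/(2π×58.2×1) = 3.622×10^-5 K/W
R_vermiculite fill = ln(272.8/212.8)/(2π×0.0766×1) = 0.5161 K/W
R_ceramic-fibre blanket = ln(337.8/272.8)/(2π×0.0719×1) = 0.4731 K/W
R_outer film = 1/(h_o·2πr_oL) = 1/(22.1×2π×0.3378×1) = 0.02132 K/W
R_total = 1.011 K/W
Q = ΔT/R_total = 159/1.011
Q = 157 W/m
T_interface = T_inner − Q·ΣR(inner→interface) = 185 − 157×0.5161

T ≈ 104 °C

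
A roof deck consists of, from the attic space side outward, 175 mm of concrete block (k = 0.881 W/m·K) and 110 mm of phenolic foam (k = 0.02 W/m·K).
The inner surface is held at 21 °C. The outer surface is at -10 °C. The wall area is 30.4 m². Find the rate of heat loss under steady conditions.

Model the wall as resistances in series:
R_concrete block = L/(kA) = 0.175/(0.881×30.4) = 0.006534 K/W
R_phenolic foam = L/(kA) = 0.11/(0.02×30.4) = 0.1809 K/W
R_total = 0.1875 K/W
Q = ΔT / R_total = 31 / 0.1875

Q ≈ 165 W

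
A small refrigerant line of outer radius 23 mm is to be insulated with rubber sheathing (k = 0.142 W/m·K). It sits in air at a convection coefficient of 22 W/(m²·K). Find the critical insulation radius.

For a cylinder r_cr = k/h = 0.142/22
r_cr = 6.45 mm; since the bare radius (23 mm) is above r_cr, any added insulation will reduce heat loss.

r_cr ≈ 6.45 mm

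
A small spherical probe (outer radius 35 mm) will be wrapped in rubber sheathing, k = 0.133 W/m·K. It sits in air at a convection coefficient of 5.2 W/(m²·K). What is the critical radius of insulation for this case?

r_cr ≈ 51.2 mm

For a sphere r_cr = 2k/h = 2×0.133/5.2
r_cr = 51.2 mm; since the bare radius (35 mm) is below r_cr, adding a thin layer of insulation will *increase* heat loss.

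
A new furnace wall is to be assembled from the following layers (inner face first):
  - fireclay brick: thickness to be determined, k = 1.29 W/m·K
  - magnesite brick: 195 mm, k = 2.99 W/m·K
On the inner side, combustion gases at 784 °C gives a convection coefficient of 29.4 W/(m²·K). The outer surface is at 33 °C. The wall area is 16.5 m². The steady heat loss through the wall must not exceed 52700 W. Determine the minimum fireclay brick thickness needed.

Treating each layer as a thermal resistance in series:
R_inner film = 1/(h_i·A) = 1/(29.4×16.5) = 0.002061 K/W
R_magnesite brick = L/(kA) = 0.195/(2.99×16.5) = 0.003953 K/W
Sum of the known resistances R_other = 0.006014 K/W
Required total resistance R_tot = ΔT/Q_allow = 751/52700 = 0.01425 K/W
R_fireclay brick = R_tot − R_other = 0.008236 K/W
L = R·k·A = 0.008236×1.29×16.5

L ≈ 175 mm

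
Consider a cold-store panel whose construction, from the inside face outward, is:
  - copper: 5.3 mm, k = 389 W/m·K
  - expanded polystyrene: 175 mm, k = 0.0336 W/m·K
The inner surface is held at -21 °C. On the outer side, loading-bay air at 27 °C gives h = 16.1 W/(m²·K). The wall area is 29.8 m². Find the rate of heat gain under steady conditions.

Model the wall as resistances in series:
R_copper = L/(kA) = 0.0053/(389×29.8) = 4.572×10^-7 K/W
R_expanded polystyrene = L/(kA) = 0.175/(0.0336×29.8) = 0.1748 K/W
R_outer film = 1/(h_o·A) = 1/(16.1×29.8) = 0.002084 K/W
R_total = 0.1769 K/W
Q = ΔT / R_total = 48 / 0.1769

Q ≈ 271 W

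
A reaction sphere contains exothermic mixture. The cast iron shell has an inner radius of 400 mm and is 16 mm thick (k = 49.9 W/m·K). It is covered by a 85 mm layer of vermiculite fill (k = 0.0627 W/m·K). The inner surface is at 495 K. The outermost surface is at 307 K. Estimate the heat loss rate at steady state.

For a spherical shell R = (1/r₁ − 1/r₂)/(4πk); film R = 1/(h·4πr²). In series:
R_cast iron shell = (1/0.4 − 1/0.416)/(4π×49.9) = 1.533×10^-4 K/W
R_vermiculite fill = (1/0.416 − 1/0.501)/(4π×0.0627) = 0.5176 K/W
R_total = 0.5178 K/W
Q = ΔT/R_total = 188/0.5178

Q ≈ 363 W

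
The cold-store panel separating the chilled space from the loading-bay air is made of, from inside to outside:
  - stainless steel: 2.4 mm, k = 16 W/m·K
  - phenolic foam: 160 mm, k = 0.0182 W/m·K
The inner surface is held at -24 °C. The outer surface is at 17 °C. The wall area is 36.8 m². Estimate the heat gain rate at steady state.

Series thermal resistances:
R_stainless steel = L/(kA) = 0.0024/(16×36.8) = 4.076×10^-6 K/W
R_phenolic foam = L/(kA) = 0.16/(0.0182×36.8) = 0.2389 K/W
R_total = 0.2389 K/W
Q = ΔT / R_total = 41 / 0.2389

Q ≈ 172 W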